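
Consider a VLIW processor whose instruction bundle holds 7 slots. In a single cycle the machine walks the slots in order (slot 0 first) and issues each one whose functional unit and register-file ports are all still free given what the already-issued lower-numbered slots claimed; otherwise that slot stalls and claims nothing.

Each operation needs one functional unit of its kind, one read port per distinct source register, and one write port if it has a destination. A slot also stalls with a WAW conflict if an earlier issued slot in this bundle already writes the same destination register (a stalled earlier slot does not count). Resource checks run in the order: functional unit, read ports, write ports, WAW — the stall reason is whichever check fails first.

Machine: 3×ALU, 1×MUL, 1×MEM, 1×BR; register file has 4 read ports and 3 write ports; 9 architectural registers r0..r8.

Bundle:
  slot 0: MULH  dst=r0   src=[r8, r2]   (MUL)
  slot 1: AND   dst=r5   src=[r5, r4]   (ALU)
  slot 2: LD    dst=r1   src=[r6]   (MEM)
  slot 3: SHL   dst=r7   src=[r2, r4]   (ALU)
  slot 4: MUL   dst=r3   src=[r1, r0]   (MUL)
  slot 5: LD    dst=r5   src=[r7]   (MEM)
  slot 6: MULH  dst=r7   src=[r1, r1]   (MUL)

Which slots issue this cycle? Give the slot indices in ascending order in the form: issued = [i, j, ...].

issued = [0, 1]

  0. MUL→r0 ⇒ go  {3A/0Mu/1Ld/1B | 2r 2w}
  1. ALU→r5 ⇒ go  {2A/0Mu/1Ld/1B | 0r 1w}
  2. MEM→r1 ⇒ no(RD_PORT)  {2A/0Mu/1Ld/1B | 0r 1w}
  3. ALU→r7 ⇒ no(RD_PORT)  {2A/0Mu/1Ld/1B | 0r 1w}
  4. MUL→r3 ⇒ no(FU)  {2A/0Mu/1Ld/1B | 0r 1w}
  5. MEM→r5 ⇒ no(RD_PORT)  {2A/0Mu/1Ld/1B | 0r 1w}
  6. MUL→r7 ⇒ no(FU)  {2A/0Mu/1Ld/1B | 0r 1w}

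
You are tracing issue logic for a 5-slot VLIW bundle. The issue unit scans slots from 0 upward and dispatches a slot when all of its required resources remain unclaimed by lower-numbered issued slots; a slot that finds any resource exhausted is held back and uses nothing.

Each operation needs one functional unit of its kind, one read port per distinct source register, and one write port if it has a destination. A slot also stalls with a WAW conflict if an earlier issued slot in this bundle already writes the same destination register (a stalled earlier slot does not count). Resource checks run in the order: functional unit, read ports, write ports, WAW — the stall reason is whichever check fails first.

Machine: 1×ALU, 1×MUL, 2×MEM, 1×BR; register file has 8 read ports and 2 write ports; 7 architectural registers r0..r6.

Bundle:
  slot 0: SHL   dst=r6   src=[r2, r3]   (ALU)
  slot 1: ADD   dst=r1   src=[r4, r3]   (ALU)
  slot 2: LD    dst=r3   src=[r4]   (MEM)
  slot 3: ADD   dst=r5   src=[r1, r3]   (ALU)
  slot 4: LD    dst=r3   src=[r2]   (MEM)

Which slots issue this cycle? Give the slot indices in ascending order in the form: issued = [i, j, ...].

#0 ALU src=r2,r3 dispatched  <A:0 Mu:1 Ld:2 B:1 rd:6 wr:1>
#1 ALU src=r4,r3 held:FU  <A:0 Mu:1 Ld:2 B:1 rd:6 wr:1>
#2 MEM src=r4 dispatched  <A:0 Mu:1 Ld:1 B:1 rd:5 wr:0>
#3 ALU src=r1,r3 held:FU  <A:0 Mu:1 Ld:1 B:1 rd:5 wr:0>
#4 MEM src=r2 held:WR_PORT  <A:0 Mu:1 Ld:1 B:1 rd:5 wr:0>

issued = [0, 2]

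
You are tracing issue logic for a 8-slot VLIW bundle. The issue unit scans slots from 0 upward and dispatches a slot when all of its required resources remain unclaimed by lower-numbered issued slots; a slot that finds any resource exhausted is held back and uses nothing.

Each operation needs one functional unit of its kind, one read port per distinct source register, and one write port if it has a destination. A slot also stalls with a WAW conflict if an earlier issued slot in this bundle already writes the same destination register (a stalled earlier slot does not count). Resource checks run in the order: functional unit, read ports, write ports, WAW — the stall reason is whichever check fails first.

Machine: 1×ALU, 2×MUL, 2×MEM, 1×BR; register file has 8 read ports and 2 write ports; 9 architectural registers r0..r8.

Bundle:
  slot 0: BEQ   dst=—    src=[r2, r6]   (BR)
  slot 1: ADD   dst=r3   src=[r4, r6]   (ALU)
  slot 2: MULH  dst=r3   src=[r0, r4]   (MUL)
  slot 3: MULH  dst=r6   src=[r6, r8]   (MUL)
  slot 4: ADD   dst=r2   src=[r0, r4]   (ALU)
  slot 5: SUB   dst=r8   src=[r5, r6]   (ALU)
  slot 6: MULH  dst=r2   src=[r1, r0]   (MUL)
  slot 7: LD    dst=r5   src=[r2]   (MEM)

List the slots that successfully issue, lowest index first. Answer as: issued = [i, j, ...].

issued = [0, 1, 3]

slot 0 (BR): ISSUE — free A1,Mu2,Ld2,B0 rp6 wp2
slot 1 (ALU): ISSUE — free A0,Mu2,Ld2,B0 rp4 wp1
slot 2 (MUL): stall WAW — free A0,Mu2,Ld2,B0 rp4 wp1
slot 3 (MUL): ISSUE — free A0,Mu1,Ld2,B0 rp2 wp0
slot 4 (ALU): stall FU — free A0,Mu1,Ld2,B0 rp2 wp0
slot 5 (ALU): stall FU — free A0,Mu1,Ld2,B0 rp2 wp0
slot 6 (MUL): stall WR_PORT — free A0,Mu1,Ld2,B0 rp2 wp0
slot 7 (MEM): stall WR_PORT — free A0,Mu1,Ld2,B0 rp2 wp0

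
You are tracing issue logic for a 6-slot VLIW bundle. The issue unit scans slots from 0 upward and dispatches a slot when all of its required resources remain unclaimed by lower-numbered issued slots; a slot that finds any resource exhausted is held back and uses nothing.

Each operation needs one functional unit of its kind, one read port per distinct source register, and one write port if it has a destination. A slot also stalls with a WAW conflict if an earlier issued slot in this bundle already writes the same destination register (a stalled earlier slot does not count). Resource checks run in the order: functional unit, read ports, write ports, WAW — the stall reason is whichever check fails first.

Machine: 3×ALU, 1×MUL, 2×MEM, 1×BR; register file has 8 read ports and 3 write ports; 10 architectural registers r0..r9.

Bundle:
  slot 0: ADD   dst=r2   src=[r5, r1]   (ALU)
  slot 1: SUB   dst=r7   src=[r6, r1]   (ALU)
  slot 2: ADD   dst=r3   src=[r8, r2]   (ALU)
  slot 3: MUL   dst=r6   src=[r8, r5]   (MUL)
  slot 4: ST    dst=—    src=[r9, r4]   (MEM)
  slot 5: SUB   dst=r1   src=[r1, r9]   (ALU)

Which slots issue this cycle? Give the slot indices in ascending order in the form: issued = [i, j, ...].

issued = [0, 1, 2, 4]

(0) want 1×ALU +2rd +1wr — yes → AL2|MU1|ME2|BR1|rd6|wr2
(1) want 1×ALU +2rd +1wr — yes → AL1|MU1|ME2|BR1|rd4|wr1
(2) want 1×ALU +2rd +1wr — yes → AL0|MU1|ME2|BR1|rd2|wr0
(3) want 1×MUL +2rd +1wr — WR_PORT → AL0|MU1|ME2|BR1|rd2|wr0
(4) want 1×MEM +2rd +0wr — yes → AL0|MU1|ME1|BR1|rd0|wr0
(5) want 1×ALU +2rd +1wr — FU → AL0|MU1|ME1|BR1|rd0|wr0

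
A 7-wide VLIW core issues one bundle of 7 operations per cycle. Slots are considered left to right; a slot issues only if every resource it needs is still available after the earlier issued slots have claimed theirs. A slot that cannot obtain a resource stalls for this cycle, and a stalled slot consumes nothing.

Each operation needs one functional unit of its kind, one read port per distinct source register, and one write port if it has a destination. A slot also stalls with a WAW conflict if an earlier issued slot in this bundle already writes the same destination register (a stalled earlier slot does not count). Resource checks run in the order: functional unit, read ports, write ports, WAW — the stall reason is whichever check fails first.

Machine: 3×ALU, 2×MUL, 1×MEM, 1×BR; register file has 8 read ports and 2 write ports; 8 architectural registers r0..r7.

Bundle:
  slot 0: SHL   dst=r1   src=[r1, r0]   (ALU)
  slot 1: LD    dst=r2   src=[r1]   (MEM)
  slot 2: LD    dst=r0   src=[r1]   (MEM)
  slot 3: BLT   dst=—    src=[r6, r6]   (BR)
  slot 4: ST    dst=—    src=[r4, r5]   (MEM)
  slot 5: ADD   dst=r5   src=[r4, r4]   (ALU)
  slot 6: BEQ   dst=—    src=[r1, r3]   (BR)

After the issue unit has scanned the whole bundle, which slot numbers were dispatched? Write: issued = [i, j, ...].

issued = [0, 1, 3]

  0. ALU→r1 ⇒ go  {2A/2Mu/1Ld/1B | 6r 1w}
  1. MEM→r2 ⇒ go  {2A/2Mu/0Ld/1B | 5r 0w}
  2. MEM→r0 ⇒ no(FU)  {2A/2Mu/0Ld/1B | 5r 0w}
  3. BR ⇒ go  {2A/2Mu/0Ld/0B | 4r 0w}
  4. MEM ⇒ no(FU)  {2A/2Mu/0Ld/0B | 4r 0w}
  5. ALU→r5 ⇒ no(WR_PORT)  {2A/2Mu/0Ld/0B | 4r 0w}
  6. BR ⇒ no(FU)  {2A/2Mu/0Ld/0B | 4r 0w}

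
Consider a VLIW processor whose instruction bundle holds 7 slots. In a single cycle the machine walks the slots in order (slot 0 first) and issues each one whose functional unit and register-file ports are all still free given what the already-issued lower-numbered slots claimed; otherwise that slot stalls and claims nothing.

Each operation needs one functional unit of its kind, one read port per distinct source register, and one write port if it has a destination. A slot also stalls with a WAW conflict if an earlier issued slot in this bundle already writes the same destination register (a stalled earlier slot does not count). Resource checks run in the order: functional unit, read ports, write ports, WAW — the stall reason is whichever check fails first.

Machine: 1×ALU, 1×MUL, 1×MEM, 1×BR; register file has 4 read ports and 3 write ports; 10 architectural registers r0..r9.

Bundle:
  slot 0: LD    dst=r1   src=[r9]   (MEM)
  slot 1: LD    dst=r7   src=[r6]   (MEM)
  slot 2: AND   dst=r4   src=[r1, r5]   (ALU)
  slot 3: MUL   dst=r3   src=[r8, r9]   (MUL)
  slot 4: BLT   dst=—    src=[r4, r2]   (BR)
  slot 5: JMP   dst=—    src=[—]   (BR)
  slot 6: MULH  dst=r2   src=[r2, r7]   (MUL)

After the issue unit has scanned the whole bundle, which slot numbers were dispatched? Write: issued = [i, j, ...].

  0. MEM→r1 ⇒ go  {1A/1Mu/0Ld/1B | 3r 2w}
  1. MEM→r7 ⇒ no(FU)  {1A/1Mu/0Ld/1B | 3r 2w}
  2. ALU→r4 ⇒ go  {0A/1Mu/0Ld/1B | 1r 1w}
  3. MUL→r3 ⇒ no(RD_PORT)  {0A/1Mu/0Ld/1B | 1r 1w}
  4. BR ⇒ no(RD_PORT)  {0A/1Mu/0Ld/1B | 1r 1w}
  5. BR ⇒ go  {0A/1Mu/0Ld/0B | 1r 1w}
  6. MUL→r2 ⇒ no(RD_PORT)  {0A/1Mu/0Ld/0B | 1r 1w}

issued = [0, 2, 5]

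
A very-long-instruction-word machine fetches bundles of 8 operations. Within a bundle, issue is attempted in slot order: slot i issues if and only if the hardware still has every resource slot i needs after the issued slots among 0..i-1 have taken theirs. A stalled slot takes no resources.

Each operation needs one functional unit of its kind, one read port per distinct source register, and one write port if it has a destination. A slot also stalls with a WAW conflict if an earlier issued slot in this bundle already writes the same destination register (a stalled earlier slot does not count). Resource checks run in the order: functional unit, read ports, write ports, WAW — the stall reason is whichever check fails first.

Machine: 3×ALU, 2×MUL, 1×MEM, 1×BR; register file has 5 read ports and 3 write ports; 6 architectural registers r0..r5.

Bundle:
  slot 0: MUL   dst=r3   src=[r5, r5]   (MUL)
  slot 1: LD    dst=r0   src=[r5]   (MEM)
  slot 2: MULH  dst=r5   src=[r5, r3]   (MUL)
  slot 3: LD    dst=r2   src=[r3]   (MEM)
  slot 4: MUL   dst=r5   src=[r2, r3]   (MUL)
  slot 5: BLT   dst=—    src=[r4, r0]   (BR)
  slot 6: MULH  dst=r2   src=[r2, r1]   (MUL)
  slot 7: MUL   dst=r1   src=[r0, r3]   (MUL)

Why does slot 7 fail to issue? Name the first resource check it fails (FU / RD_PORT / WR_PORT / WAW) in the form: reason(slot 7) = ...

reason(slot 7) = FU

slot 0 (MUL): ISSUE — free A3,Mu1,Ld1,B1 rp4 wp2
slot 1 (MEM): ISSUE — free A3,Mu1,Ld0,B1 rp3 wp1
slot 2 (MUL): ISSUE — free A3,Mu0,Ld0,B1 rp1 wp0
slot 3 (MEM): stall FU — free A3,Mu0,Ld0,B1 rp1 wp0
slot 4 (MUL): stall FU — free A3,Mu0,Ld0,B1 rp1 wp0
slot 5 (BR): stall RD_PORT — free A3,Mu0,Ld0,B1 rp1 wp0
slot 6 (MUL): stall FU — free A3,Mu0,Ld0,B1 rp1 wp0
slot 7 (MUL): stall FU — free A3,Mu0,Ld0,B1 rp1 wp0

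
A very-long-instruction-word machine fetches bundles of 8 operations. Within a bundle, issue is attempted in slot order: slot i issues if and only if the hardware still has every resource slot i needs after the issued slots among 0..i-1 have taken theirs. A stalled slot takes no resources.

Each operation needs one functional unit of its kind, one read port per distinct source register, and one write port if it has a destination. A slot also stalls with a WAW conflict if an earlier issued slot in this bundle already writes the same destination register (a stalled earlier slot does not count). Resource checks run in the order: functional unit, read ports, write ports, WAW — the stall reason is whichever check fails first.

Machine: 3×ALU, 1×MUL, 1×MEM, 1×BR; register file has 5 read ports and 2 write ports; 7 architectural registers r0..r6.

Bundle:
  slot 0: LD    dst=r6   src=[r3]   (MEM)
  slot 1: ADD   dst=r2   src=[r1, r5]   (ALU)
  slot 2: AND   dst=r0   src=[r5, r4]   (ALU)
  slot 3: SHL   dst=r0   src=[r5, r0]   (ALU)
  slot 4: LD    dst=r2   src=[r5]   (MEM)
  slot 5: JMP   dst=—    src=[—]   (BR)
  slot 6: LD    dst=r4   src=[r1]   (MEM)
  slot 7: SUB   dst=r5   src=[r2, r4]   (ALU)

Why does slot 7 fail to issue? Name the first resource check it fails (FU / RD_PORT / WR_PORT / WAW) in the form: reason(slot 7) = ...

reason(slot 7) = WR_PORT

(0) want 1×MEM +1rd +1wr — yes → AL3|MU1|ME0|BR1|rd4|wr1
(1) want 1×ALU +2rd +1wr — yes → AL2|MU1|ME0|BR1|rd2|wr0
(2) want 1×ALU +2rd +1wr — WR_PORT → AL2|MU1|ME0|BR1|rd2|wr0
(3) want 1×ALU +2rd +1wr — WR_PORT → AL2|MU1|ME0|BR1|rd2|wr0
(4) want 1×MEM +1rd +1wr — FU → AL2|MU1|ME0|BR1|rd2|wr0
(5) want 1×BR +0rd +0wr — yes → AL2|MU1|ME0|BR0|rd2|wr0
(6) want 1×MEM +1rd +1wr — FU → AL2|MU1|ME0|BR0|rd2|wr0
(7) want 1×ALU +2rd +1wr — WR_PORT → AL2|MU1|ME0|BR0|rd2|wr0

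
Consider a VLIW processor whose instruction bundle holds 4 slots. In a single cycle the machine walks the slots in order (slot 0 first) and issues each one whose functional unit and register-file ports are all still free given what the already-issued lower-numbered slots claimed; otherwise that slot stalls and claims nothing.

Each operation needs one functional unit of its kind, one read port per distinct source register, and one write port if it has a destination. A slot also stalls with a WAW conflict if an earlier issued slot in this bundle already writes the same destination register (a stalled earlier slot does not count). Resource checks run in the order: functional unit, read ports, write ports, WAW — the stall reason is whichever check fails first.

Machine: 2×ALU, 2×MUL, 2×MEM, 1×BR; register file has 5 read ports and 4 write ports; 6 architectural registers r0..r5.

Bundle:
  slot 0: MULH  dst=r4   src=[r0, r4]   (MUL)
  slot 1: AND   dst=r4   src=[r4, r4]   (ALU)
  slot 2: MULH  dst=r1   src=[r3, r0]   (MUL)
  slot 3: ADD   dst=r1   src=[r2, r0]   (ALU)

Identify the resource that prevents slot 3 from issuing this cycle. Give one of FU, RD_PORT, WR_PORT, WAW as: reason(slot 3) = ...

reason(slot 3) = RD_PORT

#0 MUL src=r0,r4 dispatched  <A:2 Mu:1 Ld:2 B:1 rd:3 wr:3>
#1 ALU src=r4,r4 held:WAW  <A:2 Mu:1 Ld:2 B:1 rd:3 wr:3>
#2 MUL src=r3,r0 dispatched  <A:2 Mu:0 Ld:2 B:1 rd:1 wr:2>
#3 ALU src=r2,r0 held:RD_PORT  <A:2 Mu:0 Ld:2 B:1 rd:1 wr:2>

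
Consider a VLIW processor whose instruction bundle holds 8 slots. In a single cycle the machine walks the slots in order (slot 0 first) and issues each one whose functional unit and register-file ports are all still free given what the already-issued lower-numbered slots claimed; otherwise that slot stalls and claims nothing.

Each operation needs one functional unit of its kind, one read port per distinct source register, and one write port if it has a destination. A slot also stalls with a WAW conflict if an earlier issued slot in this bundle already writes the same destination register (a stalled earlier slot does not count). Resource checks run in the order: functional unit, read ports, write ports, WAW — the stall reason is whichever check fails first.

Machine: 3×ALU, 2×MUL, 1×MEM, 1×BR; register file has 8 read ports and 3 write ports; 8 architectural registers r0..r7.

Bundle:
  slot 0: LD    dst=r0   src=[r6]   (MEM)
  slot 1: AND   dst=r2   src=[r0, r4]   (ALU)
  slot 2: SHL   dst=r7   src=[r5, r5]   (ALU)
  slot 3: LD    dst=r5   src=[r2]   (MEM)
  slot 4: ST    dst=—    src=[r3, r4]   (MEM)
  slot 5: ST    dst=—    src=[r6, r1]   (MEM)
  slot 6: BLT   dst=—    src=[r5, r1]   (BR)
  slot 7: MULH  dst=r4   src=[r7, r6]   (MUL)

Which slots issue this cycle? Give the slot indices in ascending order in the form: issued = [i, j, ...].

issued = [0, 1, 2, 6]

slot 0 (MEM): ISSUE — free A3,Mu2,Ld0,B1 rp7 wp2
slot 1 (ALU): ISSUE — free A2,Mu2,Ld0,B1 rp5 wp1
slot 2 (ALU): ISSUE — free A1,Mu2,Ld0,B1 rp4 wp0
slot 3 (MEM): stall FU — free A1,Mu2,Ld0,B1 rp4 wp0
slot 4 (MEM): stall FU — free A1,Mu2,Ld0,B1 rp4 wp0
slot 5 (MEM): stall FU — free A1,Mu2,Ld0,B1 rp4 wp0
slot 6 (BR): ISSUE — free A1,Mu2,Ld0,B0 rp2 wp0
slot 7 (MUL): stall WR_PORT — free A1,Mu2,Ld0,B0 rp2 wp0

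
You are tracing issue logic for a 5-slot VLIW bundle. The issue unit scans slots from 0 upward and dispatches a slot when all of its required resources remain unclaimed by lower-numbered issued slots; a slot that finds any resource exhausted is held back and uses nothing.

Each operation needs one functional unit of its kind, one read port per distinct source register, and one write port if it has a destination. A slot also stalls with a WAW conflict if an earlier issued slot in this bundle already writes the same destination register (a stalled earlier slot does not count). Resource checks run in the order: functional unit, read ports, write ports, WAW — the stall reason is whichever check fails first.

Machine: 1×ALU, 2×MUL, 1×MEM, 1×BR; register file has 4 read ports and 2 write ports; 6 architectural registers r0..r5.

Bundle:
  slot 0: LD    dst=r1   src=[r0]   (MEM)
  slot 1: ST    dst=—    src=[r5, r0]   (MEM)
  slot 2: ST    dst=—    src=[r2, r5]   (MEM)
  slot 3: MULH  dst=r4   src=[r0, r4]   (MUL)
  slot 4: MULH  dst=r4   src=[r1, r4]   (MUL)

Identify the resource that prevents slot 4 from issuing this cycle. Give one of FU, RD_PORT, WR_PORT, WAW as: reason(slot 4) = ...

  0. MEM→r1 ⇒ go  {1A/2Mu/0Ld/1B | 3r 1w}
  1. MEM ⇒ no(FU)  {1A/2Mu/0Ld/1B | 3r 1w}
  2. MEM ⇒ no(FU)  {1A/2Mu/0Ld/1B | 3r 1w}
  3. MUL→r4 ⇒ go  {1A/1Mu/0Ld/1B | 1r 0w}
  4. MUL→r4 ⇒ no(RD_PORT)  {1A/1Mu/0Ld/1B | 1r 0w}

reason(slot 4) = RD_PORT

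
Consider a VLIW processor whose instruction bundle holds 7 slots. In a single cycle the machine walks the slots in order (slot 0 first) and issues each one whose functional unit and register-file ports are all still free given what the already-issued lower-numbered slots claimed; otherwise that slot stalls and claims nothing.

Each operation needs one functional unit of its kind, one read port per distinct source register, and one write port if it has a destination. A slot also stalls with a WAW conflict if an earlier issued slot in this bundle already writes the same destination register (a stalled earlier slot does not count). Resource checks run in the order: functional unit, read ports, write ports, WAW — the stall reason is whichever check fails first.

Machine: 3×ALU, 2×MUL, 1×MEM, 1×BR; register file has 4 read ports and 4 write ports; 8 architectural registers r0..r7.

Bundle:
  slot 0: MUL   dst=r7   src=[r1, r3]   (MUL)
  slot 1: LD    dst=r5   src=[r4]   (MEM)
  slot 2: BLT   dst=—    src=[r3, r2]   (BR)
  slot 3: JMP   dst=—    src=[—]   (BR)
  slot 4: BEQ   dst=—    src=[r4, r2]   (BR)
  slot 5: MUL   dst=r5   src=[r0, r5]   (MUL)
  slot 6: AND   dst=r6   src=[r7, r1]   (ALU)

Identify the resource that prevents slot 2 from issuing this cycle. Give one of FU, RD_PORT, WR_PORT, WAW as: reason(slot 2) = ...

#0 MUL src=r1,r3 dispatched  <A:3 Mu:1 Ld:1 B:1 rd:2 wr:3>
#1 MEM src=r4 dispatched  <A:3 Mu:1 Ld:0 B:1 rd:1 wr:2>
#2 BR src=r3,r2 held:RD_PORT  <A:3 Mu:1 Ld:0 B:1 rd:1 wr:2>
#3 BR src=- dispatched  <A:3 Mu:1 Ld:0 B:0 rd:1 wr:2>
#4 BR src=r4,r2 held:FU  <A:3 Mu:1 Ld:0 B:0 rd:1 wr:2>
#5 MUL src=r0,r5 held:RD_PORT  <A:3 Mu:1 Ld:0 B:0 rd:1 wr:2>
#6 ALU src=r7,r1 held:RD_PORT  <A:3 Mu:1 Ld:0 B:0 rd:1 wr:2>

reason(slot 2) = RD_PORT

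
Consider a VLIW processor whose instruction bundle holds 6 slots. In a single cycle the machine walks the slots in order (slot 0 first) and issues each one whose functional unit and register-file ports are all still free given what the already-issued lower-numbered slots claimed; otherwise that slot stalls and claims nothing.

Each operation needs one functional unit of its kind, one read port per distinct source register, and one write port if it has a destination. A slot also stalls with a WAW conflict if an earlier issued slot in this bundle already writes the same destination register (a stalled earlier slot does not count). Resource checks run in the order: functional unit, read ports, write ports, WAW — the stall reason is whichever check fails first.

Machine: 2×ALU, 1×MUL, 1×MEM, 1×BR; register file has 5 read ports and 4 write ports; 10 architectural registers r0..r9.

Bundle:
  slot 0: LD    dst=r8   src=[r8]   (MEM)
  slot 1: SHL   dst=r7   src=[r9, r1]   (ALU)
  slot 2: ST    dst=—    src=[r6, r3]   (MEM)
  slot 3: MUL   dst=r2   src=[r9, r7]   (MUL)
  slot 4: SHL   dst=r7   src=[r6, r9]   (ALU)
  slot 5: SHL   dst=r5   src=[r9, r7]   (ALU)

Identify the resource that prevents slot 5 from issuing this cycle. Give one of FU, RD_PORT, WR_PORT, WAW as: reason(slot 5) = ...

#0 MEM src=r8 dispatched  <A:2 Mu:1 Ld:0 B:1 rd:4 wr:3>
#1 ALU src=r9,r1 dispatched  <A:1 Mu:1 Ld:0 B:1 rd:2 wr:2>
#2 MEM src=r6,r3 held:FU  <A:1 Mu:1 Ld:0 B:1 rd:2 wr:2>
#3 MUL src=r9,r7 dispatched  <A:1 Mu:0 Ld:0 B:1 rd:0 wr:1>
#4 ALU src=r6,r9 held:RD_PORT  <A:1 Mu:0 Ld:0 B:1 rd:0 wr:1>
#5 ALU src=r9,r7 held:RD_PORT  <A:1 Mu:0 Ld:0 B:1 rd:0 wr:1>

reason(slot 5) = RD_PORT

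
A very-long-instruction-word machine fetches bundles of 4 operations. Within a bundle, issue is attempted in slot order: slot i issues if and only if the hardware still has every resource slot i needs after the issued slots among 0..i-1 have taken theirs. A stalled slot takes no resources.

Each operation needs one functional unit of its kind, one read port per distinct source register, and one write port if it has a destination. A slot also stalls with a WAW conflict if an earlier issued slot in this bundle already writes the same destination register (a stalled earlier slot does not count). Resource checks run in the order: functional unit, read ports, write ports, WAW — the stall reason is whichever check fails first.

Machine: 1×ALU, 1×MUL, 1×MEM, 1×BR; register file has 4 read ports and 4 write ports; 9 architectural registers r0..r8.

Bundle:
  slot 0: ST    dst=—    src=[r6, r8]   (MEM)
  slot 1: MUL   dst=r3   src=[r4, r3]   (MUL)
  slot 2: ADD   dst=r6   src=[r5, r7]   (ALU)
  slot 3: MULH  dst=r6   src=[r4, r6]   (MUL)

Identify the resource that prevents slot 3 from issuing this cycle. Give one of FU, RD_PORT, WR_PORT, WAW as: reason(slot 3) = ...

reason(slot 3) = FU

#0 MEM src=r6,r8 dispatched  <A:1 Mu:1 Ld:0 B:1 rd:2 wr:4>
#1 MUL src=r4,r3 dispatched  <A:1 Mu:0 Ld:0 B:1 rd:0 wr:3>
#2 ALU src=r5,r7 held:RD_PORT  <A:1 Mu:0 Ld:0 B:1 rd:0 wr:3>
#3 MUL src=r4,r6 held:FU  <A:1 Mu:0 Ld:0 B:1 rd:0 wr:3>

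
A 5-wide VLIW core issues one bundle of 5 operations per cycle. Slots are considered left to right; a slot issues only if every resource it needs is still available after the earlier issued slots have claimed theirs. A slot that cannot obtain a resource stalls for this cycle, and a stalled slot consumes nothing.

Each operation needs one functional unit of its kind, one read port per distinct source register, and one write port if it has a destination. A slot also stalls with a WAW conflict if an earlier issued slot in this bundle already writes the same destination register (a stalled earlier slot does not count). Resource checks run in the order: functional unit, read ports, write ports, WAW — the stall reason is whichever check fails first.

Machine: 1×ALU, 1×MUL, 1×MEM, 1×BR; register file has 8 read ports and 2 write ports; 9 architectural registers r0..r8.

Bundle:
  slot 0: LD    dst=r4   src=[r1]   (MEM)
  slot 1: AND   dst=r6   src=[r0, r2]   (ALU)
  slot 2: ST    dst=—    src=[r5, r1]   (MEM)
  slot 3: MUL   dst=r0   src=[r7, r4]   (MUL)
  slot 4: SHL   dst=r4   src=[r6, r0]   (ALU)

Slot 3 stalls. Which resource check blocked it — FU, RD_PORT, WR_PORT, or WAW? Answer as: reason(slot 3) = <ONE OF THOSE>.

reason(slot 3) = WR_PORT

slot 0 (MEM): ISSUE — free A1,Mu1,Ld0,B1 rp7 wp1
slot 1 (ALU): ISSUE — free A0,Mu1,Ld0,B1 rp5 wp0
slot 2 (MEM): stall FU — free A0,Mu1,Ld0,B1 rp5 wp0
slot 3 (MUL): stall WR_PORT — free A0,Mu1,Ld0,B1 rp5 wp0
slot 4 (ALU): stall FU — free A0,Mu1,Ld0,B1 rp5 wp0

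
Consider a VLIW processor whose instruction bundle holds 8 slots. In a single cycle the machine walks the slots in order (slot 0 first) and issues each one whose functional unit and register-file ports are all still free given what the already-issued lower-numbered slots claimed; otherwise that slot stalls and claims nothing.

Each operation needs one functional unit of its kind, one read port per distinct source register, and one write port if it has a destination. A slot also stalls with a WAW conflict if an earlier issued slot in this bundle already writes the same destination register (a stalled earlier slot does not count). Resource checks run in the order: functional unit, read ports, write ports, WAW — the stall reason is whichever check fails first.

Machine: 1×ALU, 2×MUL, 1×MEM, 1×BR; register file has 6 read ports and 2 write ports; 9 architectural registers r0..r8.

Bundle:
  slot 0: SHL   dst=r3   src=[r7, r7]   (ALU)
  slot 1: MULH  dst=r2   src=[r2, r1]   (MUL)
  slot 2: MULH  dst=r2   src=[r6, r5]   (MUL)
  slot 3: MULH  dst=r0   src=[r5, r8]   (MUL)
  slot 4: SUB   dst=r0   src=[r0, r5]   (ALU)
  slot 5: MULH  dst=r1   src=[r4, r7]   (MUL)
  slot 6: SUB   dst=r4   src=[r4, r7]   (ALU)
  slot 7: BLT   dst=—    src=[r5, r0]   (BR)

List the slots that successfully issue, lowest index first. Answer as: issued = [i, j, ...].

#0 ALU src=r7,r7 dispatched  <A:0 Mu:2 Ld:1 B:1 rd:5 wr:1>
#1 MUL src=r2,r1 dispatched  <A:0 Mu:1 Ld:1 B:1 rd:3 wr:0>
#2 MUL src=r6,r5 held:WR_PORT  <A:0 Mu:1 Ld:1 B:1 rd:3 wr:0>
#3 MUL src=r5,r8 held:WR_PORT  <A:0 Mu:1 Ld:1 B:1 rd:3 wr:0>
#4 ALU src=r0,r5 held:FU  <A:0 Mu:1 Ld:1 B:1 rd:3 wr:0>
#5 MUL src=r4,r7 held:WR_PORT  <A:0 Mu:1 Ld:1 B:1 rd:3 wr:0>
#6 ALU src=r4,r7 held:FU  <A:0 Mu:1 Ld:1 B:1 rd:3 wr:0>
#7 BR src=r5,r0 dispatched  <A:0 Mu:1 Ld:1 B:0 rd:1 wr:0>

issued = [0, 1, 7]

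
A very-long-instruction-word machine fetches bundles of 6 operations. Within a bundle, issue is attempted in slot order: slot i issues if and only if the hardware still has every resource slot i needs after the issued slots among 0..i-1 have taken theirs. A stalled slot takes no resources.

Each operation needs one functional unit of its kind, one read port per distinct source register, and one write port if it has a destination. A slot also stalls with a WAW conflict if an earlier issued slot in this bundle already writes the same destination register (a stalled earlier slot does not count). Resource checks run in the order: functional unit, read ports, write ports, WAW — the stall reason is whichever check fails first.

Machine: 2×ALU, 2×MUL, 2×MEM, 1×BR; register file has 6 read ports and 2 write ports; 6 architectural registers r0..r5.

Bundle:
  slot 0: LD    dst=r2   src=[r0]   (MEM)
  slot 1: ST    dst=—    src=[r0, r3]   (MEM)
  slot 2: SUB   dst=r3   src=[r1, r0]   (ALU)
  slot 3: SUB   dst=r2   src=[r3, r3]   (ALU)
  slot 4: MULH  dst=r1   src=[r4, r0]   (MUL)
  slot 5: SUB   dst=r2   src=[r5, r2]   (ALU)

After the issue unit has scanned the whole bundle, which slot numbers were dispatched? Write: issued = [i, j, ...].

issued = [0, 1, 2]

slot 0 (MEM): ISSUE — free A2,Mu2,Ld1,B1 rp5 wp1
slot 1 (MEM): ISSUE — free A2,Mu2,Ld0,B1 rp3 wp1
slot 2 (ALU): ISSUE — free A1,Mu2,Ld0,B1 rp1 wp0
slot 3 (ALU): stall WR_PORT — free A1,Mu2,Ld0,B1 rp1 wp0
slot 4 (MUL): stall RD_PORT — free A1,Mu2,Ld0,B1 rp1 wp0
slot 5 (ALU): stall RD_PORT — free A1,Mu2,Ld0,B1 rp1 wp0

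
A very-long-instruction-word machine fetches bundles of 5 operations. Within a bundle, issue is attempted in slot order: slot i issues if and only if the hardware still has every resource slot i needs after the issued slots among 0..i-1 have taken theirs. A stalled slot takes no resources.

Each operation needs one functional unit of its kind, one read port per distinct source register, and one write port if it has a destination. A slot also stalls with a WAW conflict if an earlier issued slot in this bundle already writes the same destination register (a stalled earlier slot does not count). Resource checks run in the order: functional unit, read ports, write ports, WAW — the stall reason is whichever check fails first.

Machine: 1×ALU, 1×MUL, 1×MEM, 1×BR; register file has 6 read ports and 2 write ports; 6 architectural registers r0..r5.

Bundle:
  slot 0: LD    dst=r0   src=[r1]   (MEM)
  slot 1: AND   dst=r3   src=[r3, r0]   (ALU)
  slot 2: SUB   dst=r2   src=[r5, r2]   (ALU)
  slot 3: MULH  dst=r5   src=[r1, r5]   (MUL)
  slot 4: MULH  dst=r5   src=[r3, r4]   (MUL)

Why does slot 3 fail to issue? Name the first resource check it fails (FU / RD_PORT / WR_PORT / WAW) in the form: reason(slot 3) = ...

  0. MEM→r0 ⇒ go  {1A/1Mu/0Ld/1B | 5r 1w}
  1. ALU→r3 ⇒ go  {0A/1Mu/0Ld/1B | 3r 0w}
  2. ALU→r2 ⇒ no(FU)  {0A/1Mu/0Ld/1B | 3r 0w}
  3. MUL→r5 ⇒ no(WR_PORT)  {0A/1Mu/0Ld/1B | 3r 0w}
  4. MUL→r5 ⇒ no(WR_PORT)  {0A/1Mu/0Ld/1B | 3r 0w}

reason(slot 3) = WR_PORT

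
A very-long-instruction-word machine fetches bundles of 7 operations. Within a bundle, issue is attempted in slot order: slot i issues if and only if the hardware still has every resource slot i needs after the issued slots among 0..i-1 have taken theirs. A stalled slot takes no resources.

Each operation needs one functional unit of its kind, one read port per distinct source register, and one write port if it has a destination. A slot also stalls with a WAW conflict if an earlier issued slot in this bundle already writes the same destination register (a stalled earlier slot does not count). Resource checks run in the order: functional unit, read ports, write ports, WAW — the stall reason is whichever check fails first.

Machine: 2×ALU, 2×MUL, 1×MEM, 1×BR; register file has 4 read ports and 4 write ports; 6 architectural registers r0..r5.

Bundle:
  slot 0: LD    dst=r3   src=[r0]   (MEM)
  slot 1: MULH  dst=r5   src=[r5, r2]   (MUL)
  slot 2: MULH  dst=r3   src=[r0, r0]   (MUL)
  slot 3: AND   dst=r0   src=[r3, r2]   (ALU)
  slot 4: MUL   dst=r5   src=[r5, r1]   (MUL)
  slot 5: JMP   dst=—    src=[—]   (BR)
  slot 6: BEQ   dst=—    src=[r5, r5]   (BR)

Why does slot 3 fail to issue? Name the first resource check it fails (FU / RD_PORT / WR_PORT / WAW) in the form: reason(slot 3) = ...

  0. MEM→r3 ⇒ go  {2A/2Mu/0Ld/1B | 3r 3w}
  1. MUL→r5 ⇒ go  {2A/1Mu/0Ld/1B | 1r 2w}
  2. MUL→r3 ⇒ no(WAW)  {2A/1Mu/0Ld/1B | 1r 2w}
  3. ALU→r0 ⇒ no(RD_PORT)  {2A/1Mu/0Ld/1B | 1r 2w}
  4. MUL→r5 ⇒ no(RD_PORT)  {2A/1Mu/0Ld/1B | 1r 2w}
  5. BR ⇒ go  {2A/1Mu/0Ld/0B | 1r 2w}
  6. BR ⇒ no(FU)  {2A/1Mu/0Ld/0B | 1r 2w}

reason(slot 3) = RD_PORT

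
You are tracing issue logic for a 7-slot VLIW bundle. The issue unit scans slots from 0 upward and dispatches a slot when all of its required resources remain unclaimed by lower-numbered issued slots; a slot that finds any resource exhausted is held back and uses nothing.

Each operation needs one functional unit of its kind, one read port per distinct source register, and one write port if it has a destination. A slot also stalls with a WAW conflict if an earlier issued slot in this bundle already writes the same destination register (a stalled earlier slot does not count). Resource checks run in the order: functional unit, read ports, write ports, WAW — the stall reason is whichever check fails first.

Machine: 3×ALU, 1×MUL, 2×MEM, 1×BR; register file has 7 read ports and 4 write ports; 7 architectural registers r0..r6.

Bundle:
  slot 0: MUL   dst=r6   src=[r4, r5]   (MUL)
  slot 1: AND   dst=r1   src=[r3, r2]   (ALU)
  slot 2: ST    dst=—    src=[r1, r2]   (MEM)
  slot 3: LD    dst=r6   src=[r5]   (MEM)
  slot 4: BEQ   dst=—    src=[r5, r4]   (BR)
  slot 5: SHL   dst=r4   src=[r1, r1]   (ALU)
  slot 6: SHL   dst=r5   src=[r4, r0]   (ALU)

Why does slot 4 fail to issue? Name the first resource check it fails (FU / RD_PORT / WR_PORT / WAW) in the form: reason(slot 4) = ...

reason(slot 4) = RD_PORT

[0] MUL needs rd=2 wr=1: ok; after: ALU=3 MUL=0 MEM=2 BR=1, R=5, W=3
[1] ALU needs rd=2 wr=1: ok; after: ALU=2 MUL=0 MEM=2 BR=1, R=3, W=2
[2] MEM needs rd=2 wr=0: ok; after: ALU=2 MUL=0 MEM=1 BR=1, R=1, W=2
[3] MEM needs rd=1 wr=1: WAW; after: ALU=2 MUL=0 MEM=1 BR=1, R=1, W=2
[4] BR needs rd=2 wr=0: RD_PORT; after: ALU=2 MUL=0 MEM=1 BR=1, R=1, W=2
[5] ALU needs rd=1 wr=1: ok; after: ALU=1 MUL=0 MEM=1 BR=1, R=0, W=1
[6] ALU needs rd=2 wr=1: RD_PORT; after: ALU=1 MUL=0 MEM=1 BR=1, R=0, W=1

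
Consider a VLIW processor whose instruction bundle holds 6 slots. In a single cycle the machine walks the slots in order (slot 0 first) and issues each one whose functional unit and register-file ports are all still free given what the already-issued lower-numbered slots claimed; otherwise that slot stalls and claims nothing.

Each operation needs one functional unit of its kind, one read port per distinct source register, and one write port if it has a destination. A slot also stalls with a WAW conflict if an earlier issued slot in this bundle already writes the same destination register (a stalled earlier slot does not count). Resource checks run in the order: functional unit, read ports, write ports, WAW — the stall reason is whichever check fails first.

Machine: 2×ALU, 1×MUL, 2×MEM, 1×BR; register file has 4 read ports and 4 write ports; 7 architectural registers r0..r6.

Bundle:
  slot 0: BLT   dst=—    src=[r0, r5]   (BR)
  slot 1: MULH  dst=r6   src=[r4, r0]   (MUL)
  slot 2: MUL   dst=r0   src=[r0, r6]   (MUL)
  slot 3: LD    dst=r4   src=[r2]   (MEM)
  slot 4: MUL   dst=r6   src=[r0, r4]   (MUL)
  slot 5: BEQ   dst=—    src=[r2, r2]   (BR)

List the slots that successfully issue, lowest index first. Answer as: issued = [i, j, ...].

[0] BR needs rd=2 wr=0: ok; after: ALU=2 MUL=1 MEM=2 BR=0, R=2, W=4
[1] MUL needs rd=2 wr=1: ok; after: ALU=2 MUL=0 MEM=2 BR=0, R=0, W=3
[2] MUL needs rd=2 wr=1: FU; after: ALU=2 MUL=0 MEM=2 BR=0, R=0, W=3
[3] MEM needs rd=1 wr=1: RD_PORT; after: ALU=2 MUL=0 MEM=2 BR=0, R=0, W=3
[4] MUL needs rd=2 wr=1: FU; after: ALU=2 MUL=0 MEM=2 BR=0, R=0, W=3
[5] BR needs rd=1 wr=0: FU; after: ALU=2 MUL=0 MEM=2 BR=0, R=0, W=3

issued = [0, 1]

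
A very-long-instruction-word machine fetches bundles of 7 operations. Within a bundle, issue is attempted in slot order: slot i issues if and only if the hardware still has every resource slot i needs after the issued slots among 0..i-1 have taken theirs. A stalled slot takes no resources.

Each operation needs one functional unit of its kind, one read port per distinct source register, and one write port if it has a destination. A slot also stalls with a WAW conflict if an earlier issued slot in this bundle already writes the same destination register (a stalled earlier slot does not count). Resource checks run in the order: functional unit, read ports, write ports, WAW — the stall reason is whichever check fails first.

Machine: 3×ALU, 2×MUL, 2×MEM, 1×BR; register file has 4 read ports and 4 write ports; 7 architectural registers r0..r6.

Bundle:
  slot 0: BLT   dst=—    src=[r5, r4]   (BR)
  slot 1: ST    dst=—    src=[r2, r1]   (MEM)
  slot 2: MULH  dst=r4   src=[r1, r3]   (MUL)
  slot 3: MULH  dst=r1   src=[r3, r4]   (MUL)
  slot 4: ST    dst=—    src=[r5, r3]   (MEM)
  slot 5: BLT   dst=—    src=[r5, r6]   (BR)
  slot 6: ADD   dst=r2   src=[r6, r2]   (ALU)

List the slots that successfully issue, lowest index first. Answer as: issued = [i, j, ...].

(0) want 1×BR +2rd +0wr — yes → AL3|MU2|ME2|BR0|rd2|wr4
(1) want 1×MEM +2rd +0wr — yes → AL3|MU2|ME1|BR0|rd0|wr4
(2) want 1×MUL +2rd +1wr — RD_PORT → AL3|MU2|ME1|BR0|rd0|wr4
(3) want 1×MUL +2rd +1wr — RD_PORT → AL3|MU2|ME1|BR0|rd0|wr4
(4) want 1×MEM +2rd +0wr — RD_PORT → AL3|MU2|ME1|BR0|rd0|wr4
(5) want 1×BR +2rd +0wr — FU → AL3|MU2|ME1|BR0|rd0|wr4
(6) want 1×ALU +2rd +1wr — RD_PORT → AL3|MU2|ME1|BR0|rd0|wr4

issued = [0, 1]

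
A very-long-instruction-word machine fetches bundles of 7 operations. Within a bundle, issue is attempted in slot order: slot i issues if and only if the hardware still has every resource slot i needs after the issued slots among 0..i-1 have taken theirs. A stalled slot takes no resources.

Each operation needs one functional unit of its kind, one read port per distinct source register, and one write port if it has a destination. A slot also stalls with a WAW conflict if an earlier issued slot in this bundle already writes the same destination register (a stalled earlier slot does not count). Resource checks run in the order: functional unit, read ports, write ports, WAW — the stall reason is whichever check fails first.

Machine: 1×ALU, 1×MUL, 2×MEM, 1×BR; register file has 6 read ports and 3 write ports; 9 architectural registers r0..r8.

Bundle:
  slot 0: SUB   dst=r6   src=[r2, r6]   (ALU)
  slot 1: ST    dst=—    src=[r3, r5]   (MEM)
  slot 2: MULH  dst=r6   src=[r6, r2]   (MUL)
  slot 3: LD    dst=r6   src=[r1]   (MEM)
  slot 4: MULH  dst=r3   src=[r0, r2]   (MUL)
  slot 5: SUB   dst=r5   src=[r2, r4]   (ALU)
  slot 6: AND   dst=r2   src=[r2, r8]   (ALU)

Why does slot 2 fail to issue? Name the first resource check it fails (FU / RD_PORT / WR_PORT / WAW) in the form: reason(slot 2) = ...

#0 ALU src=r2,r6 dispatched  <A:0 Mu:1 Ld:2 B:1 rd:4 wr:2>
#1 MEM src=r3,r5 dispatched  <A:0 Mu:1 Ld:1 B:1 rd:2 wr:2>
#2 MUL src=r6,r2 held:WAW  <A:0 Mu:1 Ld:1 B:1 rd:2 wr:2>
#3 MEM src=r1 held:WAW  <A:0 Mu:1 Ld:1 B:1 rd:2 wr:2>
#4 MUL src=r0,r2 dispatched  <A:0 Mu:0 Ld:1 B:1 rd:0 wr:1>
#5 ALU src=r2,r4 held:FU  <A:0 Mu:0 Ld:1 B:1 rd:0 wr:1>
#6 ALU src=r2,r8 held:FU  <A:0 Mu:0 Ld:1 B:1 rd:0 wr:1>

reason(slot 2) = WAW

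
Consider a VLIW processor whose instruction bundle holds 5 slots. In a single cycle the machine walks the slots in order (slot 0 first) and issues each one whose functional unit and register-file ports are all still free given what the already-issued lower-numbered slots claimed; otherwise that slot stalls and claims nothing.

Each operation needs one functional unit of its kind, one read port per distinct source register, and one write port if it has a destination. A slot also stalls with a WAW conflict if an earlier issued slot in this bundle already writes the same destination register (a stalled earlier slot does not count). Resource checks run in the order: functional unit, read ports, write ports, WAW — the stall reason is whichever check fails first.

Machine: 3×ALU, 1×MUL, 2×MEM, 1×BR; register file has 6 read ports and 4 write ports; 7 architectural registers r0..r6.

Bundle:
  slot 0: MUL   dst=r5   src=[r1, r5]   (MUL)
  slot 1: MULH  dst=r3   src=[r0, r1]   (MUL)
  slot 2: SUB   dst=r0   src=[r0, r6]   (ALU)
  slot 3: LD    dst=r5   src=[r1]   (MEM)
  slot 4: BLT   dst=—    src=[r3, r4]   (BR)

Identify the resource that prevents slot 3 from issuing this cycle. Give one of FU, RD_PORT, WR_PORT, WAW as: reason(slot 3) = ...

reason(slot 3) = WAW

[0] MUL needs rd=2 wr=1: ok; after: ALU=3 MUL=0 MEM=2 BR=1, R=4, W=3
[1] MUL needs rd=2 wr=1: FU; after: ALU=3 MUL=0 MEM=2 BR=1, R=4, W=3
[2] ALU needs rd=2 wr=1: ok; after: ALU=2 MUL=0 MEM=2 BR=1, R=2, W=2
[3] MEM needs rd=1 wr=1: WAW; after: ALU=2 MUL=0 MEM=2 BR=1, R=2, W=2
[4] BR needs rd=2 wr=0: ok; after: ALU=2 MUL=0 MEM=2 BR=0, R=0, W=2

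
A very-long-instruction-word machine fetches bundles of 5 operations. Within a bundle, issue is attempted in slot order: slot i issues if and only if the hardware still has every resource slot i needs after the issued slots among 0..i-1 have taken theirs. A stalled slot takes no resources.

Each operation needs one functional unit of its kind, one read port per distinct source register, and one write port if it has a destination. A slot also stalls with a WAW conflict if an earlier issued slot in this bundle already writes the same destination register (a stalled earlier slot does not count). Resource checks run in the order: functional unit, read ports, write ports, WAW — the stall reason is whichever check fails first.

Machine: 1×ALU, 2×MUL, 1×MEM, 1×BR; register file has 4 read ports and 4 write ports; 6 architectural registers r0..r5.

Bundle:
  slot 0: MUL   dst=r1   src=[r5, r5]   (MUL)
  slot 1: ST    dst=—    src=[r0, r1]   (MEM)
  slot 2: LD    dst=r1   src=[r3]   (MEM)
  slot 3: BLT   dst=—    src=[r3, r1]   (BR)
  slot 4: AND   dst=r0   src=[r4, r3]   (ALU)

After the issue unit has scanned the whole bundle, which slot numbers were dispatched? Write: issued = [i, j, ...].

#0 MUL src=r5,r5 dispatched  <A:1 Mu:1 Ld:1 B:1 rd:3 wr:3>
#1 MEM src=r0,r1 dispatched  <A:1 Mu:1 Ld:0 B:1 rd:1 wr:3>
#2 MEM src=r3 held:FU  <A:1 Mu:1 Ld:0 B:1 rd:1 wr:3>
#3 BR src=r3,r1 held:RD_PORT  <A:1 Mu:1 Ld:0 B:1 rd:1 wr:3>
#4 ALU src=r4,r3 held:RD_PORT  <A:1 Mu:1 Ld:0 B:1 rd:1 wr:3>

issued = [0, 1]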